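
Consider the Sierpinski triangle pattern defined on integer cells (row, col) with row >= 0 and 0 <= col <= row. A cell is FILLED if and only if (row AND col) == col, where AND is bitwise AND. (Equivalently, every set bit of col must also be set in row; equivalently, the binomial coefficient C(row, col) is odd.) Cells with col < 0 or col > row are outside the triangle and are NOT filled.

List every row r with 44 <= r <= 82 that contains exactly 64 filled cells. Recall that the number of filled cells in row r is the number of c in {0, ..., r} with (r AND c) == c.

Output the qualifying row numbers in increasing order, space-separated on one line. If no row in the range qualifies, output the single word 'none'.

Row r has 2^popcount(r) filled cells, so we need popcount(r) = log2(64) = 6.
Scan r = 44..82 and keep those with exactly 6 one-bits:
r=44=101100 popcount=3 -> skip
r=45=101101 popcount=4 -> skip
r=46=101110 popcount=4 -> skip
r=47=101111 popcount=5 -> skip
r=48=110000 popcount=2 -> skip
r=49=110001 popcount=3 -> skip
r=50=110010 popcount=3 -> skip
r=51=110011 popcount=4 -> skip
r=52=110100 popcount=3 -> skip
r=53=110101 popcount=4 -> skip
r=54=110110 popcount=4 -> skip
r=55=110111 popcount=5 -> skip
r=56=111000 popcount=3 -> skip
r=57=111001 popcount=4 -> skip
r=58=111010 popcount=4 -> skip
r=59=111011 popcount=5 -> skip
r=60=111100 popcount=4 -> skip
r=61=111101 popcount=5 -> skip
r=62=111110 popcount=5 -> skip
r=63=111111 popcount=6 -> KEEP
r=64=1000000 popcount=1 -> skip
r=65=1000001 popcount=2 -> skip
r=66=1000010 popcount=2 -> skip
r=67=1000011 popcount=3 -> skip
r=68=1000100 popcount=2 -> skip
r=69=1000101 popcount=3 -> skip
r=70=1000110 popcount=3 -> skip
r=71=1000111 popcount=4 -> skip
r=72=1001000 popcount=2 -> skip
r=73=1001001 popcount=3 -> skip
r=74=1001010 popcount=3 -> skip
r=75=1001011 popcount=4 -> skip
r=76=1001100 popcount=3 -> skip
r=77=1001101 popcount=4 -> skip
r=78=1001110 popcount=4 -> skip
r=79=1001111 popcount=5 -> skip
r=80=1010000 popcount=2 -> skip
r=81=1010001 popcount=3 -> skip
r=82=1010010 popcount=3 -> skip
Kept rows: 63

Answer: 63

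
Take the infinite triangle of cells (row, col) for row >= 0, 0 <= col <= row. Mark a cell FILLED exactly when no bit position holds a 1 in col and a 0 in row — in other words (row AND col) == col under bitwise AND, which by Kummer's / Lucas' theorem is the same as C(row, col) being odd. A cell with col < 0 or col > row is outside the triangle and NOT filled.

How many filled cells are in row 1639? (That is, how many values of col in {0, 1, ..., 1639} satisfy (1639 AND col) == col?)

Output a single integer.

1639 in binary = 11001100111
popcount(1639) = number of 1-bits in 11001100111 = 7
A col c satisfies (1639 AND c) == c iff every set bit of c is also set in 1639; each of the 7 set bits of 1639 can independently be on or off in c.
count = 2^7 = 128

Answer: 128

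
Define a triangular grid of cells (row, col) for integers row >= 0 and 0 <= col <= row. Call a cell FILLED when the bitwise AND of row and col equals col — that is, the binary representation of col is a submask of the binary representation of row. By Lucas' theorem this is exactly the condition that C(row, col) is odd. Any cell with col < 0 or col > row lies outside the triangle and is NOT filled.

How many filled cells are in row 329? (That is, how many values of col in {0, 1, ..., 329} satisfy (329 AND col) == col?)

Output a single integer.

Answer: 16

Derivation:
329 in binary = 101001001
popcount(329) = number of 1-bits in 101001001 = 4
A col c satisfies (329 AND c) == c iff every set bit of c is also set in 329; each of the 4 set bits of 329 can independently be on or off in c.
count = 2^4 = 16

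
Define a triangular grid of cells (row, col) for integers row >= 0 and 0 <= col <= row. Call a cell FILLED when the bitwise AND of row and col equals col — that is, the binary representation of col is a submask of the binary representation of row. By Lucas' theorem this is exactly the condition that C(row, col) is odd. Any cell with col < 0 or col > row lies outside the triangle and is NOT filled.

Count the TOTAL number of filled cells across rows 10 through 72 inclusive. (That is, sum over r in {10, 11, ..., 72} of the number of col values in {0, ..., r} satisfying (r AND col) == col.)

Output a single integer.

r10=1010 pc2: +4 =4
r11=1011 pc3: +8 =12
r12=1100 pc2: +4 =16
r13=1101 pc3: +8 =24
r14=1110 pc3: +8 =32
r15=1111 pc4: +16 =48
r16=10000 pc1: +2 =50
r17=10001 pc2: +4 =54
r18=10010 pc2: +4 =58
r19=10011 pc3: +8 =66
r20=10100 pc2: +4 =70
r21=10101 pc3: +8 =78
r22=10110 pc3: +8 =86
r23=10111 pc4: +16 =102
r24=11000 pc2: +4 =106
r25=11001 pc3: +8 =114
r26=11010 pc3: +8 =122
r27=11011 pc4: +16 =138
r28=11100 pc3: +8 =146
r29=11101 pc4: +16 =162
r30=11110 pc4: +16 =178
r31=11111 pc5: +32 =210
r32=100000 pc1: +2 =212
r33=100001 pc2: +4 =216
r34=100010 pc2: +4 =220
r35=100011 pc3: +8 =228
r36=100100 pc2: +4 =232
r37=100101 pc3: +8 =240
r38=100110 pc3: +8 =248
r39=100111 pc4: +16 =264
r40=101000 pc2: +4 =268
r41=101001 pc3: +8 =276
r42=101010 pc3: +8 =284
r43=101011 pc4: +16 =300
r44=101100 pc3: +8 =308
r45=101101 pc4: +16 =324
r46=101110 pc4: +16 =340
r47=101111 pc5: +32 =372
r48=110000 pc2: +4 =376
r49=110001 pc3: +8 =384
r50=110010 pc3: +8 =392
r51=110011 pc4: +16 =408
r52=110100 pc3: +8 =416
r53=110101 pc4: +16 =432
r54=110110 pc4: +16 =448
r55=110111 pc5: +32 =480
r56=111000 pc3: +8 =488
r57=111001 pc4: +16 =504
r58=111010 pc4: +16 =520
r59=111011 pc5: +32 =552
r60=111100 pc4: +16 =568
r61=111101 pc5: +32 =600
r62=111110 pc5: +32 =632
r63=111111 pc6: +64 =696
r64=1000000 pc1: +2 =698
r65=1000001 pc2: +4 =702
r66=1000010 pc2: +4 =706
r67=1000011 pc3: +8 =714
r68=1000100 pc2: +4 =718
r69=1000101 pc3: +8 =726
r70=1000110 pc3: +8 =734
r71=1000111 pc4: +16 =750
r72=1001000 pc2: +4 =754

Answer: 754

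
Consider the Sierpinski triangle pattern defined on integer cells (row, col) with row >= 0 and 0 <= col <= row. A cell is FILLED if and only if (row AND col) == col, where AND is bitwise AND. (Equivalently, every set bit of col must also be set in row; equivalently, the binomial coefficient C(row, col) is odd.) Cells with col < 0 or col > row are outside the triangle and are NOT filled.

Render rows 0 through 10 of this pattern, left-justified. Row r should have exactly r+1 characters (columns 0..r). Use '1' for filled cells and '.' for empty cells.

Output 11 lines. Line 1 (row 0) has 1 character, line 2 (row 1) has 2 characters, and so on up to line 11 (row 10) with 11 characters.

Answer: 1
11
1.1
1111
1...1
11..11
1.1.1.1
11111111
1.......1
11......11
1.1.....1.1

Derivation:
r0=0: 1
r1=1: 11
r2=10: 1.1
r3=11: 1111
r4=100: 1...1
r5=101: 11..11
r6=110: 1.1.1.1
r7=111: 11111111
r8=1000: 1.......1
r9=1001: 11......11
r10=1010: 1.1.....1.1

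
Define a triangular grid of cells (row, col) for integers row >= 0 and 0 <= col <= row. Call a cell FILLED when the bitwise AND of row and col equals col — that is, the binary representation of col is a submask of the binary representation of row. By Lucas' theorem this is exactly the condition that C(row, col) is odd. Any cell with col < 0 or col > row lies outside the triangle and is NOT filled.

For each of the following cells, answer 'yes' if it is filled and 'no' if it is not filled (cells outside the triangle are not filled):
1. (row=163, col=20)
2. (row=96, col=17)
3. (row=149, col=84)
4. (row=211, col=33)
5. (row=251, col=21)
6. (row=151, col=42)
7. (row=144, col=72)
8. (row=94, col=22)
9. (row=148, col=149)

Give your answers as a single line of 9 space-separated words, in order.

Answer: no no no no no no no yes no

Derivation:
(163,20): row=0b10100011, col=0b10100, row AND col = 0b0 = 0; 0 != 20 -> empty
(96,17): row=0b1100000, col=0b10001, row AND col = 0b0 = 0; 0 != 17 -> empty
(149,84): row=0b10010101, col=0b1010100, row AND col = 0b10100 = 20; 20 != 84 -> empty
(211,33): row=0b11010011, col=0b100001, row AND col = 0b1 = 1; 1 != 33 -> empty
(251,21): row=0b11111011, col=0b10101, row AND col = 0b10001 = 17; 17 != 21 -> empty
(151,42): row=0b10010111, col=0b101010, row AND col = 0b10 = 2; 2 != 42 -> empty
(144,72): row=0b10010000, col=0b1001000, row AND col = 0b0 = 0; 0 != 72 -> empty
(94,22): row=0b1011110, col=0b10110, row AND col = 0b10110 = 22; 22 == 22 -> filled
(148,149): col outside [0, 148] -> not filled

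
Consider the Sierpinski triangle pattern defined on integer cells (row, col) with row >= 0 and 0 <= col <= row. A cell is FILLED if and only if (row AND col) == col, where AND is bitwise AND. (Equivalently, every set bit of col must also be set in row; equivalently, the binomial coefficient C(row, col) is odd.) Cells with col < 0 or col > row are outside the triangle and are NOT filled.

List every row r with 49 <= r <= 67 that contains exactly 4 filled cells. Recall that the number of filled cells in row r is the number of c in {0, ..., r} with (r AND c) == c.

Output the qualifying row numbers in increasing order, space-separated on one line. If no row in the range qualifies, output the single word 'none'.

Answer: 65 66

Derivation:
Row r has 2^popcount(r) filled cells, so we need popcount(r) = log2(4) = 2.
Scan r = 49..67 and keep those with exactly 2 one-bits:
r=49=110001 popcount=3 -> skip
r=50=110010 popcount=3 -> skip
r=51=110011 popcount=4 -> skip
r=52=110100 popcount=3 -> skip
r=53=110101 popcount=4 -> skip
r=54=110110 popcount=4 -> skip
r=55=110111 popcount=5 -> skip
r=56=111000 popcount=3 -> skip
r=57=111001 popcount=4 -> skip
r=58=111010 popcount=4 -> skip
r=59=111011 popcount=5 -> skip
r=60=111100 popcount=4 -> skip
r=61=111101 popcount=5 -> skip
r=62=111110 popcount=5 -> skip
r=63=111111 popcount=6 -> skip
r=64=1000000 popcount=1 -> skip
r=65=1000001 popcount=2 -> KEEP
r=66=1000010 popcount=2 -> KEEP
r=67=1000011 popcount=3 -> skip
Kept rows: 65 66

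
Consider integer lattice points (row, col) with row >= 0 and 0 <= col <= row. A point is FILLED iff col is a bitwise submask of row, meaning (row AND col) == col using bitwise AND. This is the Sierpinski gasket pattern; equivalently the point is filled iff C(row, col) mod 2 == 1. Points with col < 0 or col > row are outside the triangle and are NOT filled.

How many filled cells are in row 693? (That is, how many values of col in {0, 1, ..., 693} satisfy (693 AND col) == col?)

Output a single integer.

693 in binary = 1010110101
popcount(693) = number of 1-bits in 1010110101 = 6
A col c satisfies (693 AND c) == c iff every set bit of c is also set in 693; each of the 6 set bits of 693 can independently be on or off in c.
count = 2^6 = 64

Answer: 64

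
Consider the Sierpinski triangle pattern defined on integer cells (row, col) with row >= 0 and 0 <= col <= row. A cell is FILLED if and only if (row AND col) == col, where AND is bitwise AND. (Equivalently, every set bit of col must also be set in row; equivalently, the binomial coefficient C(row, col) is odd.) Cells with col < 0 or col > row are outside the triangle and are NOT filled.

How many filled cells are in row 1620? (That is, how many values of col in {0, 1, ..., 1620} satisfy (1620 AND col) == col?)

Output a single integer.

1620 in binary = 11001010100
popcount(1620) = number of 1-bits in 11001010100 = 5
A col c satisfies (1620 AND c) == c iff every set bit of c is also set in 1620; each of the 5 set bits of 1620 can independently be on or off in c.
count = 2^5 = 32

Answer: 32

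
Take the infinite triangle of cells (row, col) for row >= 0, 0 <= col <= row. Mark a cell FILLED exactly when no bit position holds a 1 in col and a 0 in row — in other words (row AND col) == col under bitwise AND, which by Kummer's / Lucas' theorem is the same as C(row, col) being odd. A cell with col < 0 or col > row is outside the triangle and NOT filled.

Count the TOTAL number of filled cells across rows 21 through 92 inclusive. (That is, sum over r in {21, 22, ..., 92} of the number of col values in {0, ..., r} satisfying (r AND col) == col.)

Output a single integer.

r21=10101 pc3: +8 =8
r22=10110 pc3: +8 =16
r23=10111 pc4: +16 =32
r24=11000 pc2: +4 =36
r25=11001 pc3: +8 =44
r26=11010 pc3: +8 =52
r27=11011 pc4: +16 =68
r28=11100 pc3: +8 =76
r29=11101 pc4: +16 =92
r30=11110 pc4: +16 =108
r31=11111 pc5: +32 =140
r32=100000 pc1: +2 =142
r33=100001 pc2: +4 =146
r34=100010 pc2: +4 =150
r35=100011 pc3: +8 =158
r36=100100 pc2: +4 =162
r37=100101 pc3: +8 =170
r38=100110 pc3: +8 =178
r39=100111 pc4: +16 =194
r40=101000 pc2: +4 =198
r41=101001 pc3: +8 =206
r42=101010 pc3: +8 =214
r43=101011 pc4: +16 =230
r44=101100 pc3: +8 =238
r45=101101 pc4: +16 =254
r46=101110 pc4: +16 =270
r47=101111 pc5: +32 =302
r48=110000 pc2: +4 =306
r49=110001 pc3: +8 =314
r50=110010 pc3: +8 =322
r51=110011 pc4: +16 =338
r52=110100 pc3: +8 =346
r53=110101 pc4: +16 =362
r54=110110 pc4: +16 =378
r55=110111 pc5: +32 =410
r56=111000 pc3: +8 =418
r57=111001 pc4: +16 =434
r58=111010 pc4: +16 =450
r59=111011 pc5: +32 =482
r60=111100 pc4: +16 =498
r61=111101 pc5: +32 =530
r62=111110 pc5: +32 =562
r63=111111 pc6: +64 =626
r64=1000000 pc1: +2 =628
r65=1000001 pc2: +4 =632
r66=1000010 pc2: +4 =636
r67=1000011 pc3: +8 =644
r68=1000100 pc2: +4 =648
r69=1000101 pc3: +8 =656
r70=1000110 pc3: +8 =664
r71=1000111 pc4: +16 =680
r72=1001000 pc2: +4 =684
r73=1001001 pc3: +8 =692
r74=1001010 pc3: +8 =700
r75=1001011 pc4: +16 =716
r76=1001100 pc3: +8 =724
r77=1001101 pc4: +16 =740
r78=1001110 pc4: +16 =756
r79=1001111 pc5: +32 =788
r80=1010000 pc2: +4 =792
r81=1010001 pc3: +8 =800
r82=1010010 pc3: +8 =808
r83=1010011 pc4: +16 =824
r84=1010100 pc3: +8 =832
r85=1010101 pc4: +16 =848
r86=1010110 pc4: +16 =864
r87=1010111 pc5: +32 =896
r88=1011000 pc3: +8 =904
r89=1011001 pc4: +16 =920
r90=1011010 pc4: +16 =936
r91=1011011 pc5: +32 =968
r92=1011100 pc4: +16 =984

Answer: 984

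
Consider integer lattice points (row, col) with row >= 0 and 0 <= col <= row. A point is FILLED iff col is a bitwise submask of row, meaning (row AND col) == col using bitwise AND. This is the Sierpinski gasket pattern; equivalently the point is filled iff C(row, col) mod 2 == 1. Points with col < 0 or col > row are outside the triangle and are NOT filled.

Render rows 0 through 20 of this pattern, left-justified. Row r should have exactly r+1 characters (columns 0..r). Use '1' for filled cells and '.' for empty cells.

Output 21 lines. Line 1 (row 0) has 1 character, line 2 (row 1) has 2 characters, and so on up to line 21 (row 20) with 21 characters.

r0=0: 1
r1=1: 11
r2=10: 1.1
r3=11: 1111
r4=100: 1...1
r5=101: 11..11
r6=110: 1.1.1.1
r7=111: 11111111
r8=1000: 1.......1
r9=1001: 11......11
r10=1010: 1.1.....1.1
r11=1011: 1111....1111
r12=1100: 1...1...1...1
r13=1101: 11..11..11..11
r14=1110: 1.1.1.1.1.1.1.1
r15=1111: 1111111111111111
r16=10000: 1...............1
r17=10001: 11..............11
r18=10010: 1.1.............1.1
r19=10011: 1111............1111
r20=10100: 1...1...........1...1

Answer: 1
11
1.1
1111
1...1
11..11
1.1.1.1
11111111
1.......1
11......11
1.1.....1.1
1111....1111
1...1...1...1
11..11..11..11
1.1.1.1.1.1.1.1
1111111111111111
1...............1
11..............11
1.1.............1.1
1111............1111
1...1...........1...1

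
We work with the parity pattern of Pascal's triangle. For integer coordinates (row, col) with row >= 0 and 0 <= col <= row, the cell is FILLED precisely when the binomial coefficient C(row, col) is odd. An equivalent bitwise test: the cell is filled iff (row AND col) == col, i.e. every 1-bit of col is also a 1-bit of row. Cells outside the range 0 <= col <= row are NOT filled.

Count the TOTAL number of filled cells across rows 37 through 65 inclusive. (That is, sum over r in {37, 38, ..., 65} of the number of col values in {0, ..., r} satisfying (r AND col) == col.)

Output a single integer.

Answer: 470

Derivation:
r37=100101 pc3: +8 =8
r38=100110 pc3: +8 =16
r39=100111 pc4: +16 =32
r40=101000 pc2: +4 =36
r41=101001 pc3: +8 =44
r42=101010 pc3: +8 =52
r43=101011 pc4: +16 =68
r44=101100 pc3: +8 =76
r45=101101 pc4: +16 =92
r46=101110 pc4: +16 =108
r47=101111 pc5: +32 =140
r48=110000 pc2: +4 =144
r49=110001 pc3: +8 =152
r50=110010 pc3: +8 =160
r51=110011 pc4: +16 =176
r52=110100 pc3: +8 =184
r53=110101 pc4: +16 =200
r54=110110 pc4: +16 =216
r55=110111 pc5: +32 =248
r56=111000 pc3: +8 =256
r57=111001 pc4: +16 =272
r58=111010 pc4: +16 =288
r59=111011 pc5: +32 =320
r60=111100 pc4: +16 =336
r61=111101 pc5: +32 =368
r62=111110 pc5: +32 =400
r63=111111 pc6: +64 =464
r64=1000000 pc1: +2 =466
r65=1000001 pc2: +4 =470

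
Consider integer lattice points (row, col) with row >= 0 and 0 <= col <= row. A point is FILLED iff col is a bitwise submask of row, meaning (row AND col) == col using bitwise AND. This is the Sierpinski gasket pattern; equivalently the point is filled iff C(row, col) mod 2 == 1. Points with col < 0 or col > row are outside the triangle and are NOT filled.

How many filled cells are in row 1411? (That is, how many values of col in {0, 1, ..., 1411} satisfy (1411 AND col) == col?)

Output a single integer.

Answer: 32

Derivation:
1411 in binary = 10110000011
popcount(1411) = number of 1-bits in 10110000011 = 5
A col c satisfies (1411 AND c) == c iff every set bit of c is also set in 1411; each of the 5 set bits of 1411 can independently be on or off in c.
count = 2^5 = 32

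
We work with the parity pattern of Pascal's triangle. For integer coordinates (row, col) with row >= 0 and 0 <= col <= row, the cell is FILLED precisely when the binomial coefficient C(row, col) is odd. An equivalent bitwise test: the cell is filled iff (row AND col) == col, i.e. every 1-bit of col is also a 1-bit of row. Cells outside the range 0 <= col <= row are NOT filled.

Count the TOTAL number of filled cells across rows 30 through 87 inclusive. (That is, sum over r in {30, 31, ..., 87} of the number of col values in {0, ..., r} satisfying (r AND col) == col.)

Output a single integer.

r30=11110 pc4: +16 =16
r31=11111 pc5: +32 =48
r32=100000 pc1: +2 =50
r33=100001 pc2: +4 =54
r34=100010 pc2: +4 =58
r35=100011 pc3: +8 =66
r36=100100 pc2: +4 =70
r37=100101 pc3: +8 =78
r38=100110 pc3: +8 =86
r39=100111 pc4: +16 =102
r40=101000 pc2: +4 =106
r41=101001 pc3: +8 =114
r42=101010 pc3: +8 =122
r43=101011 pc4: +16 =138
r44=101100 pc3: +8 =146
r45=101101 pc4: +16 =162
r46=101110 pc4: +16 =178
r47=101111 pc5: +32 =210
r48=110000 pc2: +4 =214
r49=110001 pc3: +8 =222
r50=110010 pc3: +8 =230
r51=110011 pc4: +16 =246
r52=110100 pc3: +8 =254
r53=110101 pc4: +16 =270
r54=110110 pc4: +16 =286
r55=110111 pc5: +32 =318
r56=111000 pc3: +8 =326
r57=111001 pc4: +16 =342
r58=111010 pc4: +16 =358
r59=111011 pc5: +32 =390
r60=111100 pc4: +16 =406
r61=111101 pc5: +32 =438
r62=111110 pc5: +32 =470
r63=111111 pc6: +64 =534
r64=1000000 pc1: +2 =536
r65=1000001 pc2: +4 =540
r66=1000010 pc2: +4 =544
r67=1000011 pc3: +8 =552
r68=1000100 pc2: +4 =556
r69=1000101 pc3: +8 =564
r70=1000110 pc3: +8 =572
r71=1000111 pc4: +16 =588
r72=1001000 pc2: +4 =592
r73=1001001 pc3: +8 =600
r74=1001010 pc3: +8 =608
r75=1001011 pc4: +16 =624
r76=1001100 pc3: +8 =632
r77=1001101 pc4: +16 =648
r78=1001110 pc4: +16 =664
r79=1001111 pc5: +32 =696
r80=1010000 pc2: +4 =700
r81=1010001 pc3: +8 =708
r82=1010010 pc3: +8 =716
r83=1010011 pc4: +16 =732
r84=1010100 pc3: +8 =740
r85=1010101 pc4: +16 =756
r86=1010110 pc4: +16 =772
r87=1010111 pc5: +32 =804

Answer: 804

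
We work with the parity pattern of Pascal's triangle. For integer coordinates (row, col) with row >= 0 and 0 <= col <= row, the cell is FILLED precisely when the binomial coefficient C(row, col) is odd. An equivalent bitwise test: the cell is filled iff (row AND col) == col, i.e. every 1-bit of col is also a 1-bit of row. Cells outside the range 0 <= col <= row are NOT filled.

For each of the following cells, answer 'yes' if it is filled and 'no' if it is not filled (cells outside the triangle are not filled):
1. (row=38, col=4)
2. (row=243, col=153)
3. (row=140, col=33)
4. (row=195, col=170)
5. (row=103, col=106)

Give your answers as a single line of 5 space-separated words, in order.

Answer: yes no no no no

Derivation:
(38,4): row=0b100110, col=0b100, row AND col = 0b100 = 4; 4 == 4 -> filled
(243,153): row=0b11110011, col=0b10011001, row AND col = 0b10010001 = 145; 145 != 153 -> empty
(140,33): row=0b10001100, col=0b100001, row AND col = 0b0 = 0; 0 != 33 -> empty
(195,170): row=0b11000011, col=0b10101010, row AND col = 0b10000010 = 130; 130 != 170 -> empty
(103,106): col outside [0, 103] -> not filled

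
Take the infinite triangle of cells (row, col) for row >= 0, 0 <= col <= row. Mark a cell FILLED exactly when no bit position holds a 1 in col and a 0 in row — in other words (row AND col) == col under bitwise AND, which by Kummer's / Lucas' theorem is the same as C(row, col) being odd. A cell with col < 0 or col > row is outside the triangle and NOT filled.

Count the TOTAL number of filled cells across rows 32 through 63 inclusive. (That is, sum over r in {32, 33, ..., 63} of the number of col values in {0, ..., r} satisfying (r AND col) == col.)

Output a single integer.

Answer: 486

Derivation:
r32=100000 pc1: +2 =2
r33=100001 pc2: +4 =6
r34=100010 pc2: +4 =10
r35=100011 pc3: +8 =18
r36=100100 pc2: +4 =22
r37=100101 pc3: +8 =30
r38=100110 pc3: +8 =38
r39=100111 pc4: +16 =54
r40=101000 pc2: +4 =58
r41=101001 pc3: +8 =66
r42=101010 pc3: +8 =74
r43=101011 pc4: +16 =90
r44=101100 pc3: +8 =98
r45=101101 pc4: +16 =114
r46=101110 pc4: +16 =130
r47=101111 pc5: +32 =162
r48=110000 pc2: +4 =166
r49=110001 pc3: +8 =174
r50=110010 pc3: +8 =182
r51=110011 pc4: +16 =198
r52=110100 pc3: +8 =206
r53=110101 pc4: +16 =222
r54=110110 pc4: +16 =238
r55=110111 pc5: +32 =270
r56=111000 pc3: +8 =278
r57=111001 pc4: +16 =294
r58=111010 pc4: +16 =310
r59=111011 pc5: +32 =342
r60=111100 pc4: +16 =358
r61=111101 pc5: +32 =390
r62=111110 pc5: +32 =422
r63=111111 pc6: +64 =486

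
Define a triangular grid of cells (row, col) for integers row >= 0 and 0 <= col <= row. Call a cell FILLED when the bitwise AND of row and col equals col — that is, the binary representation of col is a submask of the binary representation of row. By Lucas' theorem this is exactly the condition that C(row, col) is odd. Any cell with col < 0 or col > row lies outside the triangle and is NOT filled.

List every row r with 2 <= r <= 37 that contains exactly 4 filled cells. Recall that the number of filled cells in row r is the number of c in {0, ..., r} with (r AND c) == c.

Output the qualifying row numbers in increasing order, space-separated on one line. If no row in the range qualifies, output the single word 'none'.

Answer: 3 5 6 9 10 12 17 18 20 24 33 34 36

Derivation:
Row r has 2^popcount(r) filled cells, so we need popcount(r) = log2(4) = 2.
Scan r = 2..37 and keep those with exactly 2 one-bits:
r=2=10 popcount=1 -> skip
r=3=11 popcount=2 -> KEEP
r=4=100 popcount=1 -> skip
r=5=101 popcount=2 -> KEEP
r=6=110 popcount=2 -> KEEP
r=7=111 popcount=3 -> skip
r=8=1000 popcount=1 -> skip
r=9=1001 popcount=2 -> KEEP
r=10=1010 popcount=2 -> KEEP
r=11=1011 popcount=3 -> skip
r=12=1100 popcount=2 -> KEEP
r=13=1101 popcount=3 -> skip
r=14=1110 popcount=3 -> skip
r=15=1111 popcount=4 -> skip
r=16=10000 popcount=1 -> skip
r=17=10001 popcount=2 -> KEEP
r=18=10010 popcount=2 -> KEEP
r=19=10011 popcount=3 -> skip
r=20=10100 popcount=2 -> KEEP
r=21=10101 popcount=3 -> skip
r=22=10110 popcount=3 -> skip
r=23=10111 popcount=4 -> skip
r=24=11000 popcount=2 -> KEEP
r=25=11001 popcount=3 -> skip
r=26=11010 popcount=3 -> skip
r=27=11011 popcount=4 -> skip
r=28=11100 popcount=3 -> skip
r=29=11101 popcount=4 -> skip
r=30=11110 popcount=4 -> skip
r=31=11111 popcount=5 -> skip
r=32=100000 popcount=1 -> skip
r=33=100001 popcount=2 -> KEEP
r=34=100010 popcount=2 -> KEEP
r=35=100011 popcount=3 -> skip
r=36=100100 popcount=2 -> KEEP
r=37=100101 popcount=3 -> skip
Kept rows: 3 5 6 9 10 12 17 18 20 24 33 34 36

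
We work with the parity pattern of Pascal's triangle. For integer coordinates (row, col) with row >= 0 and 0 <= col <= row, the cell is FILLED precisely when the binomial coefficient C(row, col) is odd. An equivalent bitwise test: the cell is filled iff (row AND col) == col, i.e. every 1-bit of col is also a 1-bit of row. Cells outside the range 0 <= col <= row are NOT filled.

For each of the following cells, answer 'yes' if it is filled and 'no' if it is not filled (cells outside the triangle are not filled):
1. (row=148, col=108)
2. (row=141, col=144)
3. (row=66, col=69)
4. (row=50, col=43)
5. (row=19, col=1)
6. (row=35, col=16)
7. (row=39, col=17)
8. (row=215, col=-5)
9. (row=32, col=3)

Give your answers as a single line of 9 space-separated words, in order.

(148,108): row=0b10010100, col=0b1101100, row AND col = 0b100 = 4; 4 != 108 -> empty
(141,144): col outside [0, 141] -> not filled
(66,69): col outside [0, 66] -> not filled
(50,43): row=0b110010, col=0b101011, row AND col = 0b100010 = 34; 34 != 43 -> empty
(19,1): row=0b10011, col=0b1, row AND col = 0b1 = 1; 1 == 1 -> filled
(35,16): row=0b100011, col=0b10000, row AND col = 0b0 = 0; 0 != 16 -> empty
(39,17): row=0b100111, col=0b10001, row AND col = 0b1 = 1; 1 != 17 -> empty
(215,-5): col outside [0, 215] -> not filled
(32,3): row=0b100000, col=0b11, row AND col = 0b0 = 0; 0 != 3 -> empty

Answer: no no no no yes no no no no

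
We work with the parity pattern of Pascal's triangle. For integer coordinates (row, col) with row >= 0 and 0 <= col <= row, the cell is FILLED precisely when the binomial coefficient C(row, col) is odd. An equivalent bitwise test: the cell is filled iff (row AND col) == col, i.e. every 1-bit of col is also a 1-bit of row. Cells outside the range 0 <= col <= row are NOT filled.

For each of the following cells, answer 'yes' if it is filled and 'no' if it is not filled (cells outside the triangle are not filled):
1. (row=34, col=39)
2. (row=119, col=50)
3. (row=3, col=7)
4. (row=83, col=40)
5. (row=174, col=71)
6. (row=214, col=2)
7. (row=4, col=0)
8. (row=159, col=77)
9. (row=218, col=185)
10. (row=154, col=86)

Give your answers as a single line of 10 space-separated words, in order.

Answer: no yes no no no yes yes no no no

Derivation:
(34,39): col outside [0, 34] -> not filled
(119,50): row=0b1110111, col=0b110010, row AND col = 0b110010 = 50; 50 == 50 -> filled
(3,7): col outside [0, 3] -> not filled
(83,40): row=0b1010011, col=0b101000, row AND col = 0b0 = 0; 0 != 40 -> empty
(174,71): row=0b10101110, col=0b1000111, row AND col = 0b110 = 6; 6 != 71 -> empty
(214,2): row=0b11010110, col=0b10, row AND col = 0b10 = 2; 2 == 2 -> filled
(4,0): row=0b100, col=0b0, row AND col = 0b0 = 0; 0 == 0 -> filled
(159,77): row=0b10011111, col=0b1001101, row AND col = 0b1101 = 13; 13 != 77 -> empty
(218,185): row=0b11011010, col=0b10111001, row AND col = 0b10011000 = 152; 152 != 185 -> empty
(154,86): row=0b10011010, col=0b1010110, row AND col = 0b10010 = 18; 18 != 86 -> empty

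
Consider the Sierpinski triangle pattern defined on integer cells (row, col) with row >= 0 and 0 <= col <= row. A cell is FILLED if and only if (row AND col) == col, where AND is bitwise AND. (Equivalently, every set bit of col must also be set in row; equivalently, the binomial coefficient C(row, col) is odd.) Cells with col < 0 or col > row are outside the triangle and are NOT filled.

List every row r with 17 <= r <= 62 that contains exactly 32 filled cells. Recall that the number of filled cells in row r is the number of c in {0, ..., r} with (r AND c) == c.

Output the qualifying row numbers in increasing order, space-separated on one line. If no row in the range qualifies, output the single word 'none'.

Answer: 31 47 55 59 61 62

Derivation:
Row r has 2^popcount(r) filled cells, so we need popcount(r) = log2(32) = 5.
Scan r = 17..62 and keep those with exactly 5 one-bits:
r=17=10001 popcount=2 -> skip
r=18=10010 popcount=2 -> skip
r=19=10011 popcount=3 -> skip
r=20=10100 popcount=2 -> skip
r=21=10101 popcount=3 -> skip
r=22=10110 popcount=3 -> skip
r=23=10111 popcount=4 -> skip
r=24=11000 popcount=2 -> skip
r=25=11001 popcount=3 -> skip
r=26=11010 popcount=3 -> skip
r=27=11011 popcount=4 -> skip
r=28=11100 popcount=3 -> skip
r=29=11101 popcount=4 -> skip
r=30=11110 popcount=4 -> skip
r=31=11111 popcount=5 -> KEEP
r=32=100000 popcount=1 -> skip
r=33=100001 popcount=2 -> skip
r=34=100010 popcount=2 -> skip
r=35=100011 popcount=3 -> skip
r=36=100100 popcount=2 -> skip
r=37=100101 popcount=3 -> skip
r=38=100110 popcount=3 -> skip
r=39=100111 popcount=4 -> skip
r=40=101000 popcount=2 -> skip
r=41=101001 popcount=3 -> skip
r=42=101010 popcount=3 -> skip
r=43=101011 popcount=4 -> skip
r=44=101100 popcount=3 -> skip
r=45=101101 popcount=4 -> skip
r=46=101110 popcount=4 -> skip
r=47=101111 popcount=5 -> KEEP
r=48=110000 popcount=2 -> skip
r=49=110001 popcount=3 -> skip
r=50=110010 popcount=3 -> skip
r=51=110011 popcount=4 -> skip
r=52=110100 popcount=3 -> skip
r=53=110101 popcount=4 -> skip
r=54=110110 popcount=4 -> skip
r=55=110111 popcount=5 -> KEEP
r=56=111000 popcount=3 -> skip
r=57=111001 popcount=4 -> skip
r=58=111010 popcount=4 -> skip
r=59=111011 popcount=5 -> KEEP
r=60=111100 popcount=4 -> skip
r=61=111101 popcount=5 -> KEEP
r=62=111110 popcount=5 -> KEEP
Kept rows: 31 47 55 59 61 62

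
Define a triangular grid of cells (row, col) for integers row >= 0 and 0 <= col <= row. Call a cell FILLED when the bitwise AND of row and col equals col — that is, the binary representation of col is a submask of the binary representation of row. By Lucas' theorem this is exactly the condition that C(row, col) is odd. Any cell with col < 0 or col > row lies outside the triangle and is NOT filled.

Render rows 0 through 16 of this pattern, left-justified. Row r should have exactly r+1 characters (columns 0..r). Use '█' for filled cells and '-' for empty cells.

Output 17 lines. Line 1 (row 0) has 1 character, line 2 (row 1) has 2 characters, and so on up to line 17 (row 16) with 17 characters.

Answer: █
██
█-█
████
█---█
██--██
█-█-█-█
████████
█-------█
██------██
█-█-----█-█
████----████
█---█---█---█
██--██--██--██
█-█-█-█-█-█-█-█
████████████████
█---------------█

Derivation:
r0=0: █
r1=1: ██
r2=10: █-█
r3=11: ████
r4=100: █---█
r5=101: ██--██
r6=110: █-█-█-█
r7=111: ████████
r8=1000: █-------█
r9=1001: ██------██
r10=1010: █-█-----█-█
r11=1011: ████----████
r12=1100: █---█---█---█
r13=1101: ██--██--██--██
r14=1110: █-█-█-█-█-█-█-█
r15=1111: ████████████████
r16=10000: █---------------█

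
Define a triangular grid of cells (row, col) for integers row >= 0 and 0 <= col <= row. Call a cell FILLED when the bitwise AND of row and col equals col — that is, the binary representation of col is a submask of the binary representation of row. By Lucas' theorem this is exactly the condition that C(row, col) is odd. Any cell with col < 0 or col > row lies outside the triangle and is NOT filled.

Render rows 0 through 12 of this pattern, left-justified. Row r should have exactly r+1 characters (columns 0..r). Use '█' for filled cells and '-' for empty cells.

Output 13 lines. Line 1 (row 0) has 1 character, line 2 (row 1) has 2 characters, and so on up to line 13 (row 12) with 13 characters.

Answer: █
██
█-█
████
█---█
██--██
█-█-█-█
████████
█-------█
██------██
█-█-----█-█
████----████
█---█---█---█

Derivation:
r0=0: █
r1=1: ██
r2=10: █-█
r3=11: ████
r4=100: █---█
r5=101: ██--██
r6=110: █-█-█-█
r7=111: ████████
r8=1000: █-------█
r9=1001: ██------██
r10=1010: █-█-----█-█
r11=1011: ████----████
r12=1100: █---█---█---█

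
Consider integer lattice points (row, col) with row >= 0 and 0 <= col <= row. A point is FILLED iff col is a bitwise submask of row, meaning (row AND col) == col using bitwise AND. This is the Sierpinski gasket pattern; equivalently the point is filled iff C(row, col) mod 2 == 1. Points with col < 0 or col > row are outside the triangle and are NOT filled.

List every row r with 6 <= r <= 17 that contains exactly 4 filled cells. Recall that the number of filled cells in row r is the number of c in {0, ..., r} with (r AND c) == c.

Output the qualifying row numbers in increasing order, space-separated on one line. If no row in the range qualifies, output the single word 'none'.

Answer: 6 9 10 12 17

Derivation:
Row r has 2^popcount(r) filled cells, so we need popcount(r) = log2(4) = 2.
Scan r = 6..17 and keep those with exactly 2 one-bits:
r=6=110 popcount=2 -> KEEP
r=7=111 popcount=3 -> skip
r=8=1000 popcount=1 -> skip
r=9=1001 popcount=2 -> KEEP
r=10=1010 popcount=2 -> KEEP
r=11=1011 popcount=3 -> skip
r=12=1100 popcount=2 -> KEEP
r=13=1101 popcount=3 -> skip
r=14=1110 popcount=3 -> skip
r=15=1111 popcount=4 -> skip
r=16=10000 popcount=1 -> skip
r=17=10001 popcount=2 -> KEEP
Kept rows: 6 9 10 12 17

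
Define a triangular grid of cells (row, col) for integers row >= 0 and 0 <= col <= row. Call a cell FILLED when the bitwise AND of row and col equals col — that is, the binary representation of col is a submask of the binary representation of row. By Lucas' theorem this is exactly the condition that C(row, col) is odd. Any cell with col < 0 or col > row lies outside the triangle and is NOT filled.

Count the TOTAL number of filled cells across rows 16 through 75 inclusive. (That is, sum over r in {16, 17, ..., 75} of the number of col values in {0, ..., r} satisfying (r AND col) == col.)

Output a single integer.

Answer: 738

Derivation:
r16=10000 pc1: +2 =2
r17=10001 pc2: +4 =6
r18=10010 pc2: +4 =10
r19=10011 pc3: +8 =18
r20=10100 pc2: +4 =22
r21=10101 pc3: +8 =30
r22=10110 pc3: +8 =38
r23=10111 pc4: +16 =54
r24=11000 pc2: +4 =58
r25=11001 pc3: +8 =66
r26=11010 pc3: +8 =74
r27=11011 pc4: +16 =90
r28=11100 pc3: +8 =98
r29=11101 pc4: +16 =114
r30=11110 pc4: +16 =130
r31=11111 pc5: +32 =162
r32=100000 pc1: +2 =164
r33=100001 pc2: +4 =168
r34=100010 pc2: +4 =172
r35=100011 pc3: +8 =180
r36=100100 pc2: +4 =184
r37=100101 pc3: +8 =192
r38=100110 pc3: +8 =200
r39=100111 pc4: +16 =216
r40=101000 pc2: +4 =220
r41=101001 pc3: +8 =228
r42=101010 pc3: +8 =236
r43=101011 pc4: +16 =252
r44=101100 pc3: +8 =260
r45=101101 pc4: +16 =276
r46=101110 pc4: +16 =292
r47=101111 pc5: +32 =324
r48=110000 pc2: +4 =328
r49=110001 pc3: +8 =336
r50=110010 pc3: +8 =344
r51=110011 pc4: +16 =360
r52=110100 pc3: +8 =368
r53=110101 pc4: +16 =384
r54=110110 pc4: +16 =400
r55=110111 pc5: +32 =432
r56=111000 pc3: +8 =440
r57=111001 pc4: +16 =456
r58=111010 pc4: +16 =472
r59=111011 pc5: +32 =504
r60=111100 pc4: +16 =520
r61=111101 pc5: +32 =552
r62=111110 pc5: +32 =584
r63=111111 pc6: +64 =648
r64=1000000 pc1: +2 =650
r65=1000001 pc2: +4 =654
r66=1000010 pc2: +4 =658
r67=1000011 pc3: +8 =666
r68=1000100 pc2: +4 =670
r69=1000101 pc3: +8 =678
r70=1000110 pc3: +8 =686
r71=1000111 pc4: +16 =702
r72=1001000 pc2: +4 =706
r73=1001001 pc3: +8 =714
r74=1001010 pc3: +8 =722
r75=1001011 pc4: +16 =738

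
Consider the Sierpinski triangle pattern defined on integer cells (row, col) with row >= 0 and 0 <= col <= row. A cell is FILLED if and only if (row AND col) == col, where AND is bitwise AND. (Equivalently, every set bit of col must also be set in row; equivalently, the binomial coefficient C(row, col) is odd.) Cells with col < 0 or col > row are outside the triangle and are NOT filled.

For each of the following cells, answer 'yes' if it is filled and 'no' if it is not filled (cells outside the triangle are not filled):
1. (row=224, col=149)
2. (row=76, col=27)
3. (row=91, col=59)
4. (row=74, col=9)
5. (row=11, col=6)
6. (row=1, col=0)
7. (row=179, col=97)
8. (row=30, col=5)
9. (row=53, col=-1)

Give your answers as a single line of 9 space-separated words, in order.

Answer: no no no no no yes no no no

Derivation:
(224,149): row=0b11100000, col=0b10010101, row AND col = 0b10000000 = 128; 128 != 149 -> empty
(76,27): row=0b1001100, col=0b11011, row AND col = 0b1000 = 8; 8 != 27 -> empty
(91,59): row=0b1011011, col=0b111011, row AND col = 0b11011 = 27; 27 != 59 -> empty
(74,9): row=0b1001010, col=0b1001, row AND col = 0b1000 = 8; 8 != 9 -> empty
(11,6): row=0b1011, col=0b110, row AND col = 0b10 = 2; 2 != 6 -> empty
(1,0): row=0b1, col=0b0, row AND col = 0b0 = 0; 0 == 0 -> filled
(179,97): row=0b10110011, col=0b1100001, row AND col = 0b100001 = 33; 33 != 97 -> empty
(30,5): row=0b11110, col=0b101, row AND col = 0b100 = 4; 4 != 5 -> empty
(53,-1): col outside [0, 53] -> not filled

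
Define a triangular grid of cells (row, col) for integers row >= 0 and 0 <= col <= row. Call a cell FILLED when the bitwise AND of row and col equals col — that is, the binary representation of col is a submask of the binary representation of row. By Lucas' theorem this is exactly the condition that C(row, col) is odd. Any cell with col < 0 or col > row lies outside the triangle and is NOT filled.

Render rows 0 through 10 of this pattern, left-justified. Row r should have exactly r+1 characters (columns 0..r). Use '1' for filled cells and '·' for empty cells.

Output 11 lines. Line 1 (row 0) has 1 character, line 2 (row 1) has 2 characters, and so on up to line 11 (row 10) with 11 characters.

r0=0: 1
r1=1: 11
r2=10: 1·1
r3=11: 1111
r4=100: 1···1
r5=101: 11··11
r6=110: 1·1·1·1
r7=111: 11111111
r8=1000: 1·······1
r9=1001: 11······11
r10=1010: 1·1·····1·1

Answer: 1
11
1·1
1111
1···1
11··11
1·1·1·1
11111111
1·······1
11······11
1·1·····1·1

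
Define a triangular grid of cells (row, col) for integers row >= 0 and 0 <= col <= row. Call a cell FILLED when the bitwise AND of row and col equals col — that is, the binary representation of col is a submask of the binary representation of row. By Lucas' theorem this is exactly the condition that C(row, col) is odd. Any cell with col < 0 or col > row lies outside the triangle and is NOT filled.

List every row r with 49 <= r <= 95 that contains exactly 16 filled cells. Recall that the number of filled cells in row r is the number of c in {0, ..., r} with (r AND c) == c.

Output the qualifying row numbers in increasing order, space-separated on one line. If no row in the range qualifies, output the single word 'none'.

Row r has 2^popcount(r) filled cells, so we need popcount(r) = log2(16) = 4.
Scan r = 49..95 and keep those with exactly 4 one-bits:
r=49=110001 popcount=3 -> skip
r=50=110010 popcount=3 -> skip
r=51=110011 popcount=4 -> KEEP
r=52=110100 popcount=3 -> skip
r=53=110101 popcount=4 -> KEEP
r=54=110110 popcount=4 -> KEEP
r=55=110111 popcount=5 -> skip
r=56=111000 popcount=3 -> skip
r=57=111001 popcount=4 -> KEEP
r=58=111010 popcount=4 -> KEEP
r=59=111011 popcount=5 -> skip
r=60=111100 popcount=4 -> KEEP
r=61=111101 popcount=5 -> skip
r=62=111110 popcount=5 -> skip
r=63=111111 popcount=6 -> skip
r=64=1000000 popcount=1 -> skip
r=65=1000001 popcount=2 -> skip
r=66=1000010 popcount=2 -> skip
r=67=1000011 popcount=3 -> skip
r=68=1000100 popcount=2 -> skip
r=69=1000101 popcount=3 -> skip
r=70=1000110 popcount=3 -> skip
r=71=1000111 popcount=4 -> KEEP
r=72=1001000 popcount=2 -> skip
r=73=1001001 popcount=3 -> skip
r=74=1001010 popcount=3 -> skip
r=75=1001011 popcount=4 -> KEEP
r=76=1001100 popcount=3 -> skip
r=77=1001101 popcount=4 -> KEEP
r=78=1001110 popcount=4 -> KEEP
r=79=1001111 popcount=5 -> skip
r=80=1010000 popcount=2 -> skip
r=81=1010001 popcount=3 -> skip
r=82=1010010 popcount=3 -> skip
r=83=1010011 popcount=4 -> KEEP
r=84=1010100 popcount=3 -> skip
r=85=1010101 popcount=4 -> KEEP
r=86=1010110 popcount=4 -> KEEP
r=87=1010111 popcount=5 -> skip
r=88=1011000 popcount=3 -> skip
r=89=1011001 popcount=4 -> KEEP
r=90=1011010 popcount=4 -> KEEP
r=91=1011011 popcount=5 -> skip
r=92=1011100 popcount=4 -> KEEP
r=93=1011101 popcount=5 -> skip
r=94=1011110 popcount=5 -> skip
r=95=1011111 popcount=6 -> skip
Kept rows: 51 53 54 57 58 60 71 75 77 78 83 85 86 89 90 92

Answer: 51 53 54 57 58 60 71 75 77 78 83 85 86 89 90 92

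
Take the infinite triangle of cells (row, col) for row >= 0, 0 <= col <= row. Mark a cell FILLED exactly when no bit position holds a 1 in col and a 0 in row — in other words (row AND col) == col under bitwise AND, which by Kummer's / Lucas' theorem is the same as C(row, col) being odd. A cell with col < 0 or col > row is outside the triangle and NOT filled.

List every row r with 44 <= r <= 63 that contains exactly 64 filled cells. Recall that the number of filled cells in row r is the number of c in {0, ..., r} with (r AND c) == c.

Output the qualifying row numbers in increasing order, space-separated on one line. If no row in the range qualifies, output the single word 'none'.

Row r has 2^popcount(r) filled cells, so we need popcount(r) = log2(64) = 6.
Scan r = 44..63 and keep those with exactly 6 one-bits:
r=44=101100 popcount=3 -> skip
r=45=101101 popcount=4 -> skip
r=46=101110 popcount=4 -> skip
r=47=101111 popcount=5 -> skip
r=48=110000 popcount=2 -> skip
r=49=110001 popcount=3 -> skip
r=50=110010 popcount=3 -> skip
r=51=110011 popcount=4 -> skip
r=52=110100 popcount=3 -> skip
r=53=110101 popcount=4 -> skip
r=54=110110 popcount=4 -> skip
r=55=110111 popcount=5 -> skip
r=56=111000 popcount=3 -> skip
r=57=111001 popcount=4 -> skip
r=58=111010 popcount=4 -> skip
r=59=111011 popcount=5 -> skip
r=60=111100 popcount=4 -> skip
r=61=111101 popcount=5 -> skip
r=62=111110 popcount=5 -> skip
r=63=111111 popcount=6 -> KEEP
Kept rows: 63

Answer: 63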